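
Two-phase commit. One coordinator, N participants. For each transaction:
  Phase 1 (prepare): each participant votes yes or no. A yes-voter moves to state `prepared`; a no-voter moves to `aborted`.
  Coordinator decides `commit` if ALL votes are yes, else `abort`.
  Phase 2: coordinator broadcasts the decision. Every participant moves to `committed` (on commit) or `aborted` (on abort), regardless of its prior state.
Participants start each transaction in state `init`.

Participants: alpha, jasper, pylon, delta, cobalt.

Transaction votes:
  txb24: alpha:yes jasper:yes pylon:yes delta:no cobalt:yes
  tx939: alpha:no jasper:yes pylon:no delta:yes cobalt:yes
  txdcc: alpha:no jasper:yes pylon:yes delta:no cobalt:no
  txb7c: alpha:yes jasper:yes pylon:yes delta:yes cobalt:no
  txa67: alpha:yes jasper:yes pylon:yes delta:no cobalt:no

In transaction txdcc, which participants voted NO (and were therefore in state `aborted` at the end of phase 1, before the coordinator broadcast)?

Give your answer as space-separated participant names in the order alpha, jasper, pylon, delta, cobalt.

Txn txdcc phase 1: alpha no -> aborted; jasper yes -> prepared; pylon yes -> prepared; delta no -> aborted; cobalt no -> aborted

Answer: alpha delta cobalt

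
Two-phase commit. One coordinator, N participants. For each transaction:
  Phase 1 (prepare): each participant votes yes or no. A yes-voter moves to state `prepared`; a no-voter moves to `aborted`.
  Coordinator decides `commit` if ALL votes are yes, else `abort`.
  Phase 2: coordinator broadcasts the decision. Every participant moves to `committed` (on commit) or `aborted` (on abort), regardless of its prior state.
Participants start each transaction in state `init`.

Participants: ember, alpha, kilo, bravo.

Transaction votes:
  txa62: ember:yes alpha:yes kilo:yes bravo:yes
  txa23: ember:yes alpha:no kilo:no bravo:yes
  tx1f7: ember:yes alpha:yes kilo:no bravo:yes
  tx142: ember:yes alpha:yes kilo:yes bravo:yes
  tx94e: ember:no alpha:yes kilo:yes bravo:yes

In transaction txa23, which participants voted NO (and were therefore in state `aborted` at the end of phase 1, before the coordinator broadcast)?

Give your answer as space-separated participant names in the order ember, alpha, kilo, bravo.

Txn txa23 phase 1: ember yes -> prepared; alpha no -> aborted; kilo no -> aborted; bravo yes -> prepared

Answer: alpha kilo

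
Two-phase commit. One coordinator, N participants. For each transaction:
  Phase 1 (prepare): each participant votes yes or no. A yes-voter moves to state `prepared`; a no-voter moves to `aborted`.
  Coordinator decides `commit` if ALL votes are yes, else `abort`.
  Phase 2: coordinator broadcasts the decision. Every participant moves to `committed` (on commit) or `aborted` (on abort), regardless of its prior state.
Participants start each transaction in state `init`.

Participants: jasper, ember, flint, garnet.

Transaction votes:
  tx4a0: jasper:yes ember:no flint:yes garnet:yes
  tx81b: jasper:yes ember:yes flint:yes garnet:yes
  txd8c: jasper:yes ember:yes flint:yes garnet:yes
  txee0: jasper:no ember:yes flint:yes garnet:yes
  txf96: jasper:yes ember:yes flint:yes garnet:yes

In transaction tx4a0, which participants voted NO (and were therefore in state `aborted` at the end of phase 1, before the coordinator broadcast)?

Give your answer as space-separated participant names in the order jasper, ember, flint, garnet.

Txn tx4a0 phase 1: jasper yes -> prepared; ember no -> aborted; flint yes -> prepared; garnet yes -> prepared

Answer: ember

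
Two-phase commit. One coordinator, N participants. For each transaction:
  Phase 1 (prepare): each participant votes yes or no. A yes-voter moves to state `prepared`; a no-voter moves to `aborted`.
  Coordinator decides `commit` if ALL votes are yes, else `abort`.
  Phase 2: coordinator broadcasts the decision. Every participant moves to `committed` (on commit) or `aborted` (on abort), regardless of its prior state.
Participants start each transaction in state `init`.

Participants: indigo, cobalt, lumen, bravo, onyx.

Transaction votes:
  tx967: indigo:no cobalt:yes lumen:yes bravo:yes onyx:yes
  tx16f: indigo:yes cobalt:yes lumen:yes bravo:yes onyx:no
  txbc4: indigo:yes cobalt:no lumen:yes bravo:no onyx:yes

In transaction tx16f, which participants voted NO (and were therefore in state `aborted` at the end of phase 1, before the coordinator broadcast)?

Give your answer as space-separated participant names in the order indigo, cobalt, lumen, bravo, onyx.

Answer: onyx

Derivation:
Txn tx16f phase 1: indigo yes -> prepared; cobalt yes -> prepared; lumen yes -> prepared; bravo yes -> prepared; onyx no -> aborted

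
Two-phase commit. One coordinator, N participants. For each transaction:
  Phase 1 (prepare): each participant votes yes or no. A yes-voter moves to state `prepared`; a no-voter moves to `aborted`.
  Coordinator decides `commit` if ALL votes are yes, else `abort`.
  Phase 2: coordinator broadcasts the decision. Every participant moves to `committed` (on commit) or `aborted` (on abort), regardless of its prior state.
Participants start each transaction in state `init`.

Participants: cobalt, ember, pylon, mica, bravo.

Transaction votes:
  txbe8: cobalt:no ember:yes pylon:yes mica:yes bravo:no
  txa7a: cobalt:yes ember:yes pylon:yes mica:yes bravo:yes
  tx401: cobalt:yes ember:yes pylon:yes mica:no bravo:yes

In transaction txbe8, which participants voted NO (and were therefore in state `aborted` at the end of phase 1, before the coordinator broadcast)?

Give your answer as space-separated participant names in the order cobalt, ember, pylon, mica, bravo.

Txn txbe8 phase 1: cobalt no -> aborted; ember yes -> prepared; pylon yes -> prepared; mica yes -> prepared; bravo no -> aborted

Answer: cobalt bravo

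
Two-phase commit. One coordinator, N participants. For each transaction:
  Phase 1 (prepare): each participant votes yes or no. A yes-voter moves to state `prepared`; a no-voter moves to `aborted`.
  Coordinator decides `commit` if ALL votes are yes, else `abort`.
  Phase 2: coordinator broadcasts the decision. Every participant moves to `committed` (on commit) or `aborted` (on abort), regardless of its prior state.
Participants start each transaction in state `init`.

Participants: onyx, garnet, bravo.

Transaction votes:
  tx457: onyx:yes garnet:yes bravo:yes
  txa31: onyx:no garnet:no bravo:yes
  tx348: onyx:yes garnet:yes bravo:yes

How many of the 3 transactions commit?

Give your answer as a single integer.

tx457: all yes -> commit (commits=1)
txa31: no from onyx, garnet -> abort (commits=1)
tx348: all yes -> commit (commits=2)

Answer: 2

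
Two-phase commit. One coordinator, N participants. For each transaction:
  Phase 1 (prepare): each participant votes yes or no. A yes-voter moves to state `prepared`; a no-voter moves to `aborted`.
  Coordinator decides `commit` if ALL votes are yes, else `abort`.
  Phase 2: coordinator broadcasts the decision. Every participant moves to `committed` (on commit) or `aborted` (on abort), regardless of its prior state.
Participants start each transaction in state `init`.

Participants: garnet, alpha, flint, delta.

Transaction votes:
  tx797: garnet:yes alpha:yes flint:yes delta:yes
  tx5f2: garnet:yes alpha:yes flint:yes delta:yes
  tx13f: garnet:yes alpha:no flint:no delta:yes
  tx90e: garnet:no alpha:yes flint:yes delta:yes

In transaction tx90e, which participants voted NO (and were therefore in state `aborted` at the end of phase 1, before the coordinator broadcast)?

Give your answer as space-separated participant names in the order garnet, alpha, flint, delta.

Txn tx90e phase 1: garnet no -> aborted; alpha yes -> prepared; flint yes -> prepared; delta yes -> prepared

Answer: garnet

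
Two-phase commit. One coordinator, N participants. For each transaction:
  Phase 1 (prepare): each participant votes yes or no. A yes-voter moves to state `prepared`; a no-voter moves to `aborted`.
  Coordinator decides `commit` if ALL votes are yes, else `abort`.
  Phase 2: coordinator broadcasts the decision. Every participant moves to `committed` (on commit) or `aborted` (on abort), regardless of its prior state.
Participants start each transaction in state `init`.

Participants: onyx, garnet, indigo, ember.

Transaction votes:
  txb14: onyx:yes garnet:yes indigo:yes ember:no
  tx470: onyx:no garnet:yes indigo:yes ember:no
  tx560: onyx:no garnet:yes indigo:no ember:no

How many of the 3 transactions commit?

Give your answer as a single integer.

Answer: 0

Derivation:
txb14: no from ember -> abort (commits=0)
tx470: no from onyx, ember -> abort (commits=0)
tx560: no from onyx, indigo, ember -> abort (commits=0)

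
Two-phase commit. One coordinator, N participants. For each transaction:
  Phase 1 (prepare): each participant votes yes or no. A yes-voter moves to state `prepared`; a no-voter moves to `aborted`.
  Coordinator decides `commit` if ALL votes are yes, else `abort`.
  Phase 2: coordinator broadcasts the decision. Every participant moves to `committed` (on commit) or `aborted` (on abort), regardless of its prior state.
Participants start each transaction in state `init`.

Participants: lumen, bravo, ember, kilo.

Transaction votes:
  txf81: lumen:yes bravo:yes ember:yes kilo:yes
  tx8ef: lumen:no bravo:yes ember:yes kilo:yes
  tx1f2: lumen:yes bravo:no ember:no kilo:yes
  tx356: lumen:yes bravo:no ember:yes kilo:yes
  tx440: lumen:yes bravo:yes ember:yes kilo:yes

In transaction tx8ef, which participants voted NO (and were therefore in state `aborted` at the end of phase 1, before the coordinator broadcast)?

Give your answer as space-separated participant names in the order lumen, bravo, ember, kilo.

Answer: lumen

Derivation:
Txn tx8ef phase 1: lumen no -> aborted; bravo yes -> prepared; ember yes -> prepared; kilo yes -> prepared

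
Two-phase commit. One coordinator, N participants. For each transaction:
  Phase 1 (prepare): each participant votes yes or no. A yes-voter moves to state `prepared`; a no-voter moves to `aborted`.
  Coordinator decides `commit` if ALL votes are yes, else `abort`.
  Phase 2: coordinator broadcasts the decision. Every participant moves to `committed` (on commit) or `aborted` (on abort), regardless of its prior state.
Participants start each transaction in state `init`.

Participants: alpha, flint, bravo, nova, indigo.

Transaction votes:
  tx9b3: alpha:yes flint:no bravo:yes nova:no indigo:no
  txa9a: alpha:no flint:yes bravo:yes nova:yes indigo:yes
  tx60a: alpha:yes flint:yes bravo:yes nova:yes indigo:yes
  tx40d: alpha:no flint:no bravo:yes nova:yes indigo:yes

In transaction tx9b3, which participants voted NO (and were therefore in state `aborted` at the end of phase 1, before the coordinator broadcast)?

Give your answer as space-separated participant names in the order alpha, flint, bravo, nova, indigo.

Txn tx9b3 phase 1: alpha yes -> prepared; flint no -> aborted; bravo yes -> prepared; nova no -> aborted; indigo no -> aborted

Answer: flint nova indigo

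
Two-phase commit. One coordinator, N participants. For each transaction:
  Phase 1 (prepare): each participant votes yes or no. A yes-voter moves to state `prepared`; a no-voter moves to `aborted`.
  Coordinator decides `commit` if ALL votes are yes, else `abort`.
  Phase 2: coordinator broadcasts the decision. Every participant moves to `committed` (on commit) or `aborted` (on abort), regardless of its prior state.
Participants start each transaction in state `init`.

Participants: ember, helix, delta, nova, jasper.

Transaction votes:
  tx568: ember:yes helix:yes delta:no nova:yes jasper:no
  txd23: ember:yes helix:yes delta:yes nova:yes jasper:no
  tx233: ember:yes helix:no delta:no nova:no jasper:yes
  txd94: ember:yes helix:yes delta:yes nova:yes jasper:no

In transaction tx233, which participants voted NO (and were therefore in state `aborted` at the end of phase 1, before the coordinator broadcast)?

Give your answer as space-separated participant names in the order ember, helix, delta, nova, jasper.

Txn tx233 phase 1: ember yes -> prepared; helix no -> aborted; delta no -> aborted; nova no -> aborted; jasper yes -> prepared

Answer: helix delta nova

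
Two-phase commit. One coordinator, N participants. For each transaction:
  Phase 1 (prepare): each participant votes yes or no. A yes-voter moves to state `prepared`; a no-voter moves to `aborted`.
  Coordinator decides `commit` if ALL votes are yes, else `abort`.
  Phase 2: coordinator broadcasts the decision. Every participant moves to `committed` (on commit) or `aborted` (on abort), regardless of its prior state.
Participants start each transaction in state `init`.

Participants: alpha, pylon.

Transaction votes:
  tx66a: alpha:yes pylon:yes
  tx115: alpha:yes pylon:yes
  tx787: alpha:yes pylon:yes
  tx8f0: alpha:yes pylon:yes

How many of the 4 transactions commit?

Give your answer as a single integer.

tx66a: all yes -> commit (commits=1)
tx115: all yes -> commit (commits=2)
tx787: all yes -> commit (commits=3)
tx8f0: all yes -> commit (commits=4)

Answer: 4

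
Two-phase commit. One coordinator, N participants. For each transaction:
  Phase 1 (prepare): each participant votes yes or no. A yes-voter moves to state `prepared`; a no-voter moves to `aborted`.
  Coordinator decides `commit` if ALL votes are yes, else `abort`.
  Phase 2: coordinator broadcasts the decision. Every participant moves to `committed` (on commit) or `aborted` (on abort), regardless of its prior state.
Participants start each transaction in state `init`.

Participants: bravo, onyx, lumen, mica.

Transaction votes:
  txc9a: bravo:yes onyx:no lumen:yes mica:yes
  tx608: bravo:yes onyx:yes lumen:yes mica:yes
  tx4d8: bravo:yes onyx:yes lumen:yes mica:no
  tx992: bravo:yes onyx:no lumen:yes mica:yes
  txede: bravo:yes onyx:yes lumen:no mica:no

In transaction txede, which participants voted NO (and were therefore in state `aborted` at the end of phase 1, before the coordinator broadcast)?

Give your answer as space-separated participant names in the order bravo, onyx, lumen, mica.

Answer: lumen mica

Derivation:
Txn txede phase 1: bravo yes -> prepared; onyx yes -> prepared; lumen no -> aborted; mica no -> aborted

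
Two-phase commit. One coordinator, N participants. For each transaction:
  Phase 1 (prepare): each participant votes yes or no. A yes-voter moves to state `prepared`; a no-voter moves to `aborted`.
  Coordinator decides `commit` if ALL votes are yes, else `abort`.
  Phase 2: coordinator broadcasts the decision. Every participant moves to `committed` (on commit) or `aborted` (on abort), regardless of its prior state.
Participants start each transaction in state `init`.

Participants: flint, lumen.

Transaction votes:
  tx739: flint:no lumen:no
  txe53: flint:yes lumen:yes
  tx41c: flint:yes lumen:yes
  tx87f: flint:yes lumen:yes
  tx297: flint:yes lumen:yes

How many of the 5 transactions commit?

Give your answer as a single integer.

tx739: no from flint, lumen -> abort (commits=0)
txe53: all yes -> commit (commits=1)
tx41c: all yes -> commit (commits=2)
tx87f: all yes -> commit (commits=3)
tx297: all yes -> commit (commits=4)

Answer: 4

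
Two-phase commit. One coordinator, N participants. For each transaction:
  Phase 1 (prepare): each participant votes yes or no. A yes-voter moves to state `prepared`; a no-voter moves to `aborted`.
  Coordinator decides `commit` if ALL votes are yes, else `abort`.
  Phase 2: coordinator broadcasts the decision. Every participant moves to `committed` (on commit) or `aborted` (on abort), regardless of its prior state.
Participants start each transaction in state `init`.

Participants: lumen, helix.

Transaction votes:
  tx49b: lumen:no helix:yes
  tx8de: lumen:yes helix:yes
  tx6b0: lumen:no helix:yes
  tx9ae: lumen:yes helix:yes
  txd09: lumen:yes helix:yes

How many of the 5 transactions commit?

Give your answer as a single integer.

tx49b: no from lumen -> abort (commits=0)
tx8de: all yes -> commit (commits=1)
tx6b0: no from lumen -> abort (commits=1)
tx9ae: all yes -> commit (commits=2)
txd09: all yes -> commit (commits=3)

Answer: 3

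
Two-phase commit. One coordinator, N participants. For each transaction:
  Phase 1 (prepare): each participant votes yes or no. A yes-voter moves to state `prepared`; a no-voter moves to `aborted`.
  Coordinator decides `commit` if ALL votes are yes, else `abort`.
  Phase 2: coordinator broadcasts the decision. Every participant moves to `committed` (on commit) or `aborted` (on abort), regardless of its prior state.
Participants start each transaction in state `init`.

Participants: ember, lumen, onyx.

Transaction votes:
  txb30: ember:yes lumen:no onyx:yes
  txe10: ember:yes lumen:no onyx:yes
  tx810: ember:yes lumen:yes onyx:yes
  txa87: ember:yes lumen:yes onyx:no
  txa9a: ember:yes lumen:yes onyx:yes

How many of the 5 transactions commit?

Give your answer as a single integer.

txb30: no from lumen -> abort (commits=0)
txe10: no from lumen -> abort (commits=0)
tx810: all yes -> commit (commits=1)
txa87: no from onyx -> abort (commits=1)
txa9a: all yes -> commit (commits=2)

Answer: 2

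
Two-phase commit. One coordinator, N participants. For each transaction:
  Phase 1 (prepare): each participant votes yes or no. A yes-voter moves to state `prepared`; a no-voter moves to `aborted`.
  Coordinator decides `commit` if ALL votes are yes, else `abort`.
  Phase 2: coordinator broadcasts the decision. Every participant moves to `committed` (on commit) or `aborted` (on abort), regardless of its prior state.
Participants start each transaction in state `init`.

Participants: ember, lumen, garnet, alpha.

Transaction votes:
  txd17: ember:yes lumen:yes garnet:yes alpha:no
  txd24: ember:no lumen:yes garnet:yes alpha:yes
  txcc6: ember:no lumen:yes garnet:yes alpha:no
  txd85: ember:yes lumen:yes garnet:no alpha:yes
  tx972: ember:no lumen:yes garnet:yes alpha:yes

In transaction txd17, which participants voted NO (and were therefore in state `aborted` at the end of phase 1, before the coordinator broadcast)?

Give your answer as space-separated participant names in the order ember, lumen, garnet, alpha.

Txn txd17 phase 1: ember yes -> prepared; lumen yes -> prepared; garnet yes -> prepared; alpha no -> aborted

Answer: alpha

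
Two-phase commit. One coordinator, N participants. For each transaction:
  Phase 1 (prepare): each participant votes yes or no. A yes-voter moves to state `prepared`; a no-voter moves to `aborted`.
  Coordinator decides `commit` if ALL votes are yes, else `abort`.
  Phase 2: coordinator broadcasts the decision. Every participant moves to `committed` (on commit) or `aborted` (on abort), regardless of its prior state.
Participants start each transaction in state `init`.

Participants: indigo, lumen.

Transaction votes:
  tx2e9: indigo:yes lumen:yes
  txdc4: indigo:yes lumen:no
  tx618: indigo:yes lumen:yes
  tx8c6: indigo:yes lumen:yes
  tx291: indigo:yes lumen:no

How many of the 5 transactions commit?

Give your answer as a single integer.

tx2e9: all yes -> commit (commits=1)
txdc4: no from lumen -> abort (commits=1)
tx618: all yes -> commit (commits=2)
tx8c6: all yes -> commit (commits=3)
tx291: no from lumen -> abort (commits=3)

Answer: 3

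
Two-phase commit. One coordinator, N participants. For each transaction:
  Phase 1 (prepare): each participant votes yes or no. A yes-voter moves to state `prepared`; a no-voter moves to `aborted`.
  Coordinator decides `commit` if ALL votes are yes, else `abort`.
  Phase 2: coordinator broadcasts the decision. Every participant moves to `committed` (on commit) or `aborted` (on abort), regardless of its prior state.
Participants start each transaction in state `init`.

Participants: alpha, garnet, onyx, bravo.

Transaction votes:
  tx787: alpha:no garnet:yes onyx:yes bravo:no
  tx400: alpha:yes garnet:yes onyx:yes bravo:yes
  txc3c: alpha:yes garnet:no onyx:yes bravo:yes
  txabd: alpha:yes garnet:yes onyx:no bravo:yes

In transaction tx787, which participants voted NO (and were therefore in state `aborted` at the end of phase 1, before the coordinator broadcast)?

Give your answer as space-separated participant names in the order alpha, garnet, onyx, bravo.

Answer: alpha bravo

Derivation:
Txn tx787 phase 1: alpha no -> aborted; garnet yes -> prepared; onyx yes -> prepared; bravo no -> aborted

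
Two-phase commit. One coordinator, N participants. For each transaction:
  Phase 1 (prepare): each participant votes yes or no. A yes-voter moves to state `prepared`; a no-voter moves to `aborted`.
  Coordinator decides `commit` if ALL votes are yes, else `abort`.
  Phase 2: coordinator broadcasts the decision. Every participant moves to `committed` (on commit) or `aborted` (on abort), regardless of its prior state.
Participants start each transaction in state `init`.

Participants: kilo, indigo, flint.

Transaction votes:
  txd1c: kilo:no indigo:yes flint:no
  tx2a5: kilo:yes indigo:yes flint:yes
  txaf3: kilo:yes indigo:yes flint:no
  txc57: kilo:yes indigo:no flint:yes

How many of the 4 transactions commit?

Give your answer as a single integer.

txd1c: no from kilo, flint -> abort (commits=0)
tx2a5: all yes -> commit (commits=1)
txaf3: no from flint -> abort (commits=1)
txc57: no from indigo -> abort (commits=1)

Answer: 1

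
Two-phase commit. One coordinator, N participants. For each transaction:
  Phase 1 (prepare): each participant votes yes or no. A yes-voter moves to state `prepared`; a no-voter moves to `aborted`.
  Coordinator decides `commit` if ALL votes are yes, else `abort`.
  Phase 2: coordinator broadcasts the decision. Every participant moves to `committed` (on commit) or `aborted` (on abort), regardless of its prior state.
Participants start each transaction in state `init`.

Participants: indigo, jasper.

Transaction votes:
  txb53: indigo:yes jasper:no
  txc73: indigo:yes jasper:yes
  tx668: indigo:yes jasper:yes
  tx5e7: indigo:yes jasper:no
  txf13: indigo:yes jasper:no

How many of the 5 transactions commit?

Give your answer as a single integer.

Answer: 2

Derivation:
txb53: no from jasper -> abort (commits=0)
txc73: all yes -> commit (commits=1)
tx668: all yes -> commit (commits=2)
tx5e7: no from jasper -> abort (commits=2)
txf13: no from jasper -> abort (commits=2)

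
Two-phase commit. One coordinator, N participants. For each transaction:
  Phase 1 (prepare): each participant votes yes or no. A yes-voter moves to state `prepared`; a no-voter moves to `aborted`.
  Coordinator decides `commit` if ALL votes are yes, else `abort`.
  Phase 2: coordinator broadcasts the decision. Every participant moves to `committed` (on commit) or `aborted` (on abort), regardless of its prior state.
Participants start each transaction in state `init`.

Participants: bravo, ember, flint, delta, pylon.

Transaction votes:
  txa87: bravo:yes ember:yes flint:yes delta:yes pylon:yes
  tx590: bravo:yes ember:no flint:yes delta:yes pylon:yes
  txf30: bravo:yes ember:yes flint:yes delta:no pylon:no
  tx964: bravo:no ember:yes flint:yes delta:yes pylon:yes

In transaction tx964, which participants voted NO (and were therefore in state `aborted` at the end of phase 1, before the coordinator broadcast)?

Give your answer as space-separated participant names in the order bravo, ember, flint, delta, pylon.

Answer: bravo

Derivation:
Txn tx964 phase 1: bravo no -> aborted; ember yes -> prepared; flint yes -> prepared; delta yes -> prepared; pylon yes -> prepared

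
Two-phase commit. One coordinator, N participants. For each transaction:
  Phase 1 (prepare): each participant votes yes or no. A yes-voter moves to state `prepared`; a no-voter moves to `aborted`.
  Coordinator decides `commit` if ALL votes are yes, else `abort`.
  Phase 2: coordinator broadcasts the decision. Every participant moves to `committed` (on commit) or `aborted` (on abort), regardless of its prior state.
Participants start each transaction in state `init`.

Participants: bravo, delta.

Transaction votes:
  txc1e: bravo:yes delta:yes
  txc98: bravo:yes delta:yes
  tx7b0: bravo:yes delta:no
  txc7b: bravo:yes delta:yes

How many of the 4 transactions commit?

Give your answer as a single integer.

txc1e: all yes -> commit (commits=1)
txc98: all yes -> commit (commits=2)
tx7b0: no from delta -> abort (commits=2)
txc7b: all yes -> commit (commits=3)

Answer: 3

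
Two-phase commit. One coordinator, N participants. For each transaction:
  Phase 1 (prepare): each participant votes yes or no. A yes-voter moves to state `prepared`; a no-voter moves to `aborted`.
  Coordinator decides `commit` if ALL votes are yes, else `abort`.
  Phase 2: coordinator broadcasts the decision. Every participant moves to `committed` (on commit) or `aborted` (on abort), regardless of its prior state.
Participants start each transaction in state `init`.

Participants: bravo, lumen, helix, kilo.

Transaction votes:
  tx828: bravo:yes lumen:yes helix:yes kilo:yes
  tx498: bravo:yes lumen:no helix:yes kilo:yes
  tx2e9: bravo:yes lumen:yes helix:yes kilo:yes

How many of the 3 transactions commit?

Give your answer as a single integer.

tx828: all yes -> commit (commits=1)
tx498: no from lumen -> abort (commits=1)
tx2e9: all yes -> commit (commits=2)

Answer: 2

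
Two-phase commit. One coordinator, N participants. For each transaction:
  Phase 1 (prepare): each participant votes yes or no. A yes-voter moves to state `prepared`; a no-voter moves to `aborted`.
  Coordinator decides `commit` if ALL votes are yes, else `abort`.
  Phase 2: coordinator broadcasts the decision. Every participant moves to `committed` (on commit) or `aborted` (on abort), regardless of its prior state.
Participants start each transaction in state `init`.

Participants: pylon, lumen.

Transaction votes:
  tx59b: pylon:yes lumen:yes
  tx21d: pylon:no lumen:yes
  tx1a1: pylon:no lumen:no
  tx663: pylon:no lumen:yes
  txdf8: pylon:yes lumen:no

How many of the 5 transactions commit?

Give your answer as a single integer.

tx59b: all yes -> commit (commits=1)
tx21d: no from pylon -> abort (commits=1)
tx1a1: no from pylon, lumen -> abort (commits=1)
tx663: no from pylon -> abort (commits=1)
txdf8: no from lumen -> abort (commits=1)

Answer: 1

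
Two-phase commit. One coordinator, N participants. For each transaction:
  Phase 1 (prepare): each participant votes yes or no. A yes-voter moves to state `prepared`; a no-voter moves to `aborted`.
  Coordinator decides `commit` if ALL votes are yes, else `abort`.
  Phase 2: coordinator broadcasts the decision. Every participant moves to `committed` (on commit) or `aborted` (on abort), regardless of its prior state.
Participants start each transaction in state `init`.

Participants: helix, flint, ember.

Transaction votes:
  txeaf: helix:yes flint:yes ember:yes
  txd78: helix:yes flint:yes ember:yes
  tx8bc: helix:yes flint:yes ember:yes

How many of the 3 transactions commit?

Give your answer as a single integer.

Answer: 3

Derivation:
txeaf: all yes -> commit (commits=1)
txd78: all yes -> commit (commits=2)
tx8bc: all yes -> commit (commits=3)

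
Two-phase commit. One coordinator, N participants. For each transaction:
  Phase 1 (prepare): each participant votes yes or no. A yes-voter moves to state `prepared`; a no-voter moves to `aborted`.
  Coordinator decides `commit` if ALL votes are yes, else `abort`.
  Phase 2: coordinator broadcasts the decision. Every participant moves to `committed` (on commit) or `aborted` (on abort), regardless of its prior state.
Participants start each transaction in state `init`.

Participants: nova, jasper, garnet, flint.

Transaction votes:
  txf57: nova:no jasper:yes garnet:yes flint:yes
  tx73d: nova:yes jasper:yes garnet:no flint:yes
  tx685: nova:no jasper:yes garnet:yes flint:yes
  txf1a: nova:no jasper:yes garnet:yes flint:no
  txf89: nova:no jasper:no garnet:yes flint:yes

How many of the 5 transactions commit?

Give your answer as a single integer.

txf57: no from nova -> abort (commits=0)
tx73d: no from garnet -> abort (commits=0)
tx685: no from nova -> abort (commits=0)
txf1a: no from nova, flint -> abort (commits=0)
txf89: no from nova, jasper -> abort (commits=0)

Answer: 0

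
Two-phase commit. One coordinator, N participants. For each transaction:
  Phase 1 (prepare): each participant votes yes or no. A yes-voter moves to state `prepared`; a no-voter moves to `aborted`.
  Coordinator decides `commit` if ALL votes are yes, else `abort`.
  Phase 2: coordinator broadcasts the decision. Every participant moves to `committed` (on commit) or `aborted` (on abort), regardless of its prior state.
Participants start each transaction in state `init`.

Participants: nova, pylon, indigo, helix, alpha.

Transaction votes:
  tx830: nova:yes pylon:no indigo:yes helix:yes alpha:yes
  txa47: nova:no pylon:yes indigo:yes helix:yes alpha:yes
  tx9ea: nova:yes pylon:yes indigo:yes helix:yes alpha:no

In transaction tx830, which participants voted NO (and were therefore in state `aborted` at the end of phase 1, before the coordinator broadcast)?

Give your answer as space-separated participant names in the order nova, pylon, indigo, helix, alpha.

Answer: pylon

Derivation:
Txn tx830 phase 1: nova yes -> prepared; pylon no -> aborted; indigo yes -> prepared; helix yes -> prepared; alpha yes -> prepared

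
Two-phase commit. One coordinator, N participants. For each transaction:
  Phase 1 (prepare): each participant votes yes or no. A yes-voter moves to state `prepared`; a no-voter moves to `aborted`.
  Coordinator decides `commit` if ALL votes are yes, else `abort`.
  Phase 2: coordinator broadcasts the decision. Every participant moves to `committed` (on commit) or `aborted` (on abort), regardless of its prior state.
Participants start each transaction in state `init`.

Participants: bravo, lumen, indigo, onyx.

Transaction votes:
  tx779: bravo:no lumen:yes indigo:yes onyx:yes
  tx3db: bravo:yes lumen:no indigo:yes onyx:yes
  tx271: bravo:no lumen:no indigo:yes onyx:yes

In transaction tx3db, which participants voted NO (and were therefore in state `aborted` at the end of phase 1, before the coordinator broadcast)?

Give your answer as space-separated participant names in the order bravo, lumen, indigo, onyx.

Answer: lumen

Derivation:
Txn tx3db phase 1: bravo yes -> prepared; lumen no -> aborted; indigo yes -> prepared; onyx yes -> prepared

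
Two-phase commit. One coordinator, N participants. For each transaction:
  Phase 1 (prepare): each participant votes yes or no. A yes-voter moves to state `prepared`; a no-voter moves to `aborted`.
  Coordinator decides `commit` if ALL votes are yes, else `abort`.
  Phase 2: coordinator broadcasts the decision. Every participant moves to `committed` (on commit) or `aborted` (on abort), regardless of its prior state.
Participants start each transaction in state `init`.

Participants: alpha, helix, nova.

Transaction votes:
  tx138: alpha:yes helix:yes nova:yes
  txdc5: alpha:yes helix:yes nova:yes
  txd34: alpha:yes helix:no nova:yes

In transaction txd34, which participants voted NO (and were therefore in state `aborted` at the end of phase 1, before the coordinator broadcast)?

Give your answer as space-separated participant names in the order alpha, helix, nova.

Answer: helix

Derivation:
Txn txd34 phase 1: alpha yes -> prepared; helix no -> aborted; nova yes -> prepared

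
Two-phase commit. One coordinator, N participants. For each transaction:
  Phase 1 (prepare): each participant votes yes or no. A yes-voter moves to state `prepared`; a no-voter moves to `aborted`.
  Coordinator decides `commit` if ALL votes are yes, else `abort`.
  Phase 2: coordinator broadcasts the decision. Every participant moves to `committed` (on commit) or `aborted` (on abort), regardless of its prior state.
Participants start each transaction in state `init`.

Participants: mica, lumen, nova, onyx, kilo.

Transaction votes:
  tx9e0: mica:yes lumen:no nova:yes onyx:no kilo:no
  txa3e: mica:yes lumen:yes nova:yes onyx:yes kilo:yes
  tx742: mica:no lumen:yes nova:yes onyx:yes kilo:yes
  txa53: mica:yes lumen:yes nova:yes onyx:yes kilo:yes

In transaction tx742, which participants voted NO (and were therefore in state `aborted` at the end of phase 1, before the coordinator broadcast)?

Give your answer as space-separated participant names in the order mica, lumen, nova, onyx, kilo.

Answer: mica

Derivation:
Txn tx742 phase 1: mica no -> aborted; lumen yes -> prepared; nova yes -> prepared; onyx yes -> prepared; kilo yes -> prepared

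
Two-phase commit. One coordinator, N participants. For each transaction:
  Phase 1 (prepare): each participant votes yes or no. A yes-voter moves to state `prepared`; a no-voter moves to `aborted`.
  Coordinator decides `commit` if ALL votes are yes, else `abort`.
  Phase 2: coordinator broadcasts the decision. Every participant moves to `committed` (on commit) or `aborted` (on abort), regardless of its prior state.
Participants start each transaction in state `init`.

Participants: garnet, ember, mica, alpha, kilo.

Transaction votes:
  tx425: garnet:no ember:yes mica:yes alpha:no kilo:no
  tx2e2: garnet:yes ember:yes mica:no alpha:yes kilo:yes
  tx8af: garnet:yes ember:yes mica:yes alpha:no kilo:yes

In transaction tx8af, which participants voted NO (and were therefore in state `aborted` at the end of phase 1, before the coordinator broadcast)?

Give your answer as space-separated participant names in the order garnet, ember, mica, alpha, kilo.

Answer: alpha

Derivation:
Txn tx8af phase 1: garnet yes -> prepared; ember yes -> prepared; mica yes -> prepared; alpha no -> aborted; kilo yes -> prepared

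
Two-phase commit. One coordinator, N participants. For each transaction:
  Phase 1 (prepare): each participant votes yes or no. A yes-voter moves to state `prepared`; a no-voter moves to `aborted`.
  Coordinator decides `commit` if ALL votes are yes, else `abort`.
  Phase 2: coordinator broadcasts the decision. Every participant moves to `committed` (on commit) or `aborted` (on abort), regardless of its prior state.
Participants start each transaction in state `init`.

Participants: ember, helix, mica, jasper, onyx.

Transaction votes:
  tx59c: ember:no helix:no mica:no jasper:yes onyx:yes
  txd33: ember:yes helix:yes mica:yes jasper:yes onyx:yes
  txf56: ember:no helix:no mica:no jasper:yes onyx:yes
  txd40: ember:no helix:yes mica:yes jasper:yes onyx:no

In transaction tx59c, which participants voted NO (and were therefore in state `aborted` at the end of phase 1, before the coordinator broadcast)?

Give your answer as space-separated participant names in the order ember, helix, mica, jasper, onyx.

Answer: ember helix mica

Derivation:
Txn tx59c phase 1: ember no -> aborted; helix no -> aborted; mica no -> aborted; jasper yes -> prepared; onyx yes -> prepared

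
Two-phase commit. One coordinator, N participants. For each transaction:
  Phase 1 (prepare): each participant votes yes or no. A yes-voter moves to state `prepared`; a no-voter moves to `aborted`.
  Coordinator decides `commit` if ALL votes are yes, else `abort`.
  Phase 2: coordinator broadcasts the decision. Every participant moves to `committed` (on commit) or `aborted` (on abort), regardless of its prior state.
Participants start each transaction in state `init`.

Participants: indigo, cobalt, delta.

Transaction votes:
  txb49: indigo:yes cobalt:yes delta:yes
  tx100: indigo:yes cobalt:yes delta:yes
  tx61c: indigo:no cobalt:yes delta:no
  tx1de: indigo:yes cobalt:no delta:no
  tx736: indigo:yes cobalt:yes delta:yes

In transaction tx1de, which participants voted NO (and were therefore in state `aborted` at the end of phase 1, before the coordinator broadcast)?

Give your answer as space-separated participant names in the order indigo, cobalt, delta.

Txn tx1de phase 1: indigo yes -> prepared; cobalt no -> aborted; delta no -> aborted

Answer: cobalt delta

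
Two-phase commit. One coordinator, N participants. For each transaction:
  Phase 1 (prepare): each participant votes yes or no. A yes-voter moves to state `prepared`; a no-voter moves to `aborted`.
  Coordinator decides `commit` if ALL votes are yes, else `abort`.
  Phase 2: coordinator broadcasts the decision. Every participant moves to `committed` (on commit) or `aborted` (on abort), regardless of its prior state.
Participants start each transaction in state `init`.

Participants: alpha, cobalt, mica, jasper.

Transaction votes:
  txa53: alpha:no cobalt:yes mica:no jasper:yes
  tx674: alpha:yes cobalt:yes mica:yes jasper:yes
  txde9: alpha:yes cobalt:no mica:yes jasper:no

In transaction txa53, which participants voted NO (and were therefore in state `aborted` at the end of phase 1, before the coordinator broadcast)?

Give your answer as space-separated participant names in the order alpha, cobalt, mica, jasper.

Answer: alpha mica

Derivation:
Txn txa53 phase 1: alpha no -> aborted; cobalt yes -> prepared; mica no -> aborted; jasper yes -> prepared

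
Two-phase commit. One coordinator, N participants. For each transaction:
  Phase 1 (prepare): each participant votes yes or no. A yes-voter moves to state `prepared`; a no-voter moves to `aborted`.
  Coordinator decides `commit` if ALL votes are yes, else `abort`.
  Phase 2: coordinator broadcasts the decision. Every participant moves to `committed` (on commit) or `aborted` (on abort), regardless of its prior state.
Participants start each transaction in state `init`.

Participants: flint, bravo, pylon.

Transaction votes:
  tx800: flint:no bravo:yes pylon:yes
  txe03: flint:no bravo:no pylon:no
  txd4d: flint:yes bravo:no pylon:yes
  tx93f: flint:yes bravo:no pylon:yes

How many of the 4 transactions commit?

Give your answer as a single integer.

tx800: no from flint -> abort (commits=0)
txe03: no from flint, bravo, pylon -> abort (commits=0)
txd4d: no from bravo -> abort (commits=0)
tx93f: no from bravo -> abort (commits=0)

Answer: 0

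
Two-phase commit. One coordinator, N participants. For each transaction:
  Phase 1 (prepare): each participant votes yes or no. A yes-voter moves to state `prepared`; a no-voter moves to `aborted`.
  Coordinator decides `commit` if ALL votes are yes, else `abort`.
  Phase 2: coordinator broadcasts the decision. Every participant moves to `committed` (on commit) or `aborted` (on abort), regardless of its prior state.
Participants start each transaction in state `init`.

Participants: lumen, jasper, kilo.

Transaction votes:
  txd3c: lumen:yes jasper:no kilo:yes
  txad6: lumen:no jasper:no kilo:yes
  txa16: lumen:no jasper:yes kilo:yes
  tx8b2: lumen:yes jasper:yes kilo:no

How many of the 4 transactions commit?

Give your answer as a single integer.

txd3c: no from jasper -> abort (commits=0)
txad6: no from lumen, jasper -> abort (commits=0)
txa16: no from lumen -> abort (commits=0)
tx8b2: no from kilo -> abort (commits=0)

Answer: 0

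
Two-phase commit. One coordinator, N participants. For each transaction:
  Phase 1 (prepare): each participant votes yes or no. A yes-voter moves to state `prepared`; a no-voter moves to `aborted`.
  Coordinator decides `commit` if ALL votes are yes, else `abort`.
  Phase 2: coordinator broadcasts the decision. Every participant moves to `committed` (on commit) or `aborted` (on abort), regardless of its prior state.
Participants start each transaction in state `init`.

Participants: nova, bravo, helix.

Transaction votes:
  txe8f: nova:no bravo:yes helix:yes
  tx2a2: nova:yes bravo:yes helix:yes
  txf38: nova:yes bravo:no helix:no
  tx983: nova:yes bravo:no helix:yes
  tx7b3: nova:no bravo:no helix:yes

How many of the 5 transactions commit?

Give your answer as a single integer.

txe8f: no from nova -> abort (commits=0)
tx2a2: all yes -> commit (commits=1)
txf38: no from bravo, helix -> abort (commits=1)
tx983: no from bravo -> abort (commits=1)
tx7b3: no from nova, bravo -> abort (commits=1)

Answer: 1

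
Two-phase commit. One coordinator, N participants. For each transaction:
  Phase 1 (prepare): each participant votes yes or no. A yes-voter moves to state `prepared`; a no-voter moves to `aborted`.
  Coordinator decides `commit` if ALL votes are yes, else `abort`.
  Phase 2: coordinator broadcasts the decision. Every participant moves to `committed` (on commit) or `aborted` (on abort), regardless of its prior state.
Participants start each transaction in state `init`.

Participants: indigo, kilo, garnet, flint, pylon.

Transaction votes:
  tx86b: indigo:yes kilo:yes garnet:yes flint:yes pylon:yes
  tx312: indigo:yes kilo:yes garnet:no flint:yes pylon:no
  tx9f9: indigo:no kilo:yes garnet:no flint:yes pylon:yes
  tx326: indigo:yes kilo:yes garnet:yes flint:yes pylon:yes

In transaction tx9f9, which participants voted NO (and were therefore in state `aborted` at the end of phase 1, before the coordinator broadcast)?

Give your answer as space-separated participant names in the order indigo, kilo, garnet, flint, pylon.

Answer: indigo garnet

Derivation:
Txn tx9f9 phase 1: indigo no -> aborted; kilo yes -> prepared; garnet no -> aborted; flint yes -> prepared; pylon yes -> prepared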